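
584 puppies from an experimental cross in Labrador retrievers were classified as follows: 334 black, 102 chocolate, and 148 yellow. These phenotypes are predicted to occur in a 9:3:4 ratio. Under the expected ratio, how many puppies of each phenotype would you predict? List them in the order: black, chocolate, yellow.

328.5, 109.5, 146

Total ratio parts = 16. Expected numbers out of 584:
  black: 584 × 9/16 = 328.5
  chocolate: 584 × 3/16 = 109.5
  yellow: 584 × 4/16 = 146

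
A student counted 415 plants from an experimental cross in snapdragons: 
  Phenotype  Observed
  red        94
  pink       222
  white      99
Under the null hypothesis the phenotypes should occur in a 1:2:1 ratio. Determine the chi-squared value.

2.147

Under the 1:2:1 hypothesis (Σ ratio = 4, N = 415):
  red: 415 × 1/4 = 103.75
  pink: 415 × 2/4 = 207.5
  white: 415 × 1/4 = 103.75
χ² = Σ (O − E)² / E
  red: (94 − 103.75)² / 103.75 = 0.9163
  pink: (222 − 207.5)² / 207.5 = 1.0133
  white: (99 − 103.75)² / 103.75 = 0.2175
χ² = 0.9163 + 1.0133 + 0.2175 = 2.1471 ≈ 2.147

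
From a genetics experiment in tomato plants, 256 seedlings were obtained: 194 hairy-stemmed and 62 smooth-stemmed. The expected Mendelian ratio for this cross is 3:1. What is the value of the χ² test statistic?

Expected counts for N = 256 under a 3:1 ratio (total parts = 4):
  hairy-stemmed: 256 × 3/4 = 192
  smooth-stemmed: 256 × 1/4 = 64
χ² = Σ (O − E)² / E
  hairy-stemmed: (194 − 192)² / 192 = 0.0208
  smooth-stemmed: (62 − 64)² / 64 = 0.0625
χ² = 0.0208 + 0.0625 = 0.0833 ≈ 0.083

0.083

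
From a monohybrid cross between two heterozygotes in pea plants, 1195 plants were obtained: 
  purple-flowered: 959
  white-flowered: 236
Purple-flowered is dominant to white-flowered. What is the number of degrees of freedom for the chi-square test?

For a monohybrid cross between heterozygotes with complete dominance, the expected phenotypic ratio is 3:1.
A goodness-of-fit test with 2 phenotype classes has df = 2 − 1 = 1.

1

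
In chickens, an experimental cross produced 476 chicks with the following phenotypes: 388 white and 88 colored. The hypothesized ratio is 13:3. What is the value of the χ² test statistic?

0.022

The 13:3 ratio has 16 parts, so with N = 476 the expected counts are:
  white: 476 × 13/16 = 386.75
  colored: 476 × 3/16 = 89.25
χ² = Σ (O − E)² / E
  white: (388 − 386.75)² / 386.75 = 0.0040
  colored: (88 − 89.25)² / 89.25 = 0.0175
χ² = 0.0040 + 0.0175 = 0.0215 ≈ 0.022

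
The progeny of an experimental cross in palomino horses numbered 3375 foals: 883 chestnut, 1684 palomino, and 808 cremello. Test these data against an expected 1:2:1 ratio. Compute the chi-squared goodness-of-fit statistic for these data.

3.348

Expected counts for N = 3375 under a 1:2:1 ratio (total parts = 4):
  chestnut: 3375 × 1/4 = 843.75
  palomino: 3375 × 2/4 = 1687.5
  cremello: 3375 × 1/4 = 843.75
χ² = Σ (O − E)² / E
  chestnut: (883 − 843.75)² / 843.75 = 1.8259
  palomino: (1684 − 1687.5)² / 1687.5 = 0.0073
  cremello: (808 − 843.75)² / 843.75 = 1.5147
χ² = 1.8259 + 0.0073 + 1.5147 = 3.3479 ≈ 3.348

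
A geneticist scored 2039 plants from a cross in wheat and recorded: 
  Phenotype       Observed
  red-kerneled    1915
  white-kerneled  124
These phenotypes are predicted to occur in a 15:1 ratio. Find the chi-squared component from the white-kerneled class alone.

0.093

The 15:1 ratio has 16 parts, so with N = 2039 the expected counts are:
  red-kerneled: 2039 × 15/16 = 1911.5625
  white-kerneled: 2039 × 1/16 = 127.4375
Contribution of white-kerneled: (124 − 127.4375)² / 127.4375 = 0.0927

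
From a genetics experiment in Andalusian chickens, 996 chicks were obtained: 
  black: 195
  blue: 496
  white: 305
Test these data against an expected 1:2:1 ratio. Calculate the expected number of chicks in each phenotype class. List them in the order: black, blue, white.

249, 498, 249

The 1:2:1 ratio has 4 parts, so with N = 996 the expected counts are:
  black: 996 × 1/4 = 249
  blue: 996 × 2/4 = 498
  white: 996 × 1/4 = 249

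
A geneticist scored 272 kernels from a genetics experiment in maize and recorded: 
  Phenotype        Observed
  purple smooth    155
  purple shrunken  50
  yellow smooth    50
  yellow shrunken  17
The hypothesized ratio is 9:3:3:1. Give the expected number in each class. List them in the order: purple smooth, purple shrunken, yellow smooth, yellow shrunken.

Total ratio parts = 16. Expected numbers out of 272:
  purple smooth: 272 × 9/16 = 153
  purple shrunken: 272 × 3/16 = 51
  yellow smooth: 272 × 3/16 = 51
  yellow shrunken: 272 × 1/16 = 17

153, 51, 51, 17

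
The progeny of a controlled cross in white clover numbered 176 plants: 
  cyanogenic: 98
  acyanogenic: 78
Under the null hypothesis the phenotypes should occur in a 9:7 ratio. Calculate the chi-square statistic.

Expected counts for N = 176 under a 9:7 ratio (total parts = 16):
  cyanogenic: 176 × 9/16 = 99
  acyanogenic: 176 × 7/16 = 77
χ² = Σ (O − E)² / E
  cyanogenic: (98 − 99)² / 99 = 0.0101
  acyanogenic: (78 − 77)² / 77 = 0.0130
χ² = 0.0101 + 0.0130 = 0.0231 ≈ 0.023

0.023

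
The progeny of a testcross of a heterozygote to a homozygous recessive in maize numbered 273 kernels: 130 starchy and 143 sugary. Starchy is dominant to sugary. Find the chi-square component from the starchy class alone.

0.310

A testcross of a heterozygote (Aa × aa) gives a 1:1 phenotypic ratio.
Expected counts for N = 273 under a 1:1 ratio (total parts = 2):
  starchy: 273 × 1/2 = 136.5
  sugary: 273 × 1/2 = 136.5
Contribution of starchy: (130 − 136.5)² / 136.5 = 0.3095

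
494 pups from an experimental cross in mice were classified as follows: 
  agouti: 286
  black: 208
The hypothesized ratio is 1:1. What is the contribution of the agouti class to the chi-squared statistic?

Under the 1:1 hypothesis (Σ ratio = 2, N = 494):
  agouti: 494 × 1/2 = 247
  black: 494 × 1/2 = 247
Contribution of agouti: (286 − 247)² / 247 = 6.1579

6.158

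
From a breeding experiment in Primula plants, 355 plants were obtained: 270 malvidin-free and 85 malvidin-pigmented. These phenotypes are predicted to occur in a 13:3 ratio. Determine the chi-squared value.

6.286

Expected counts for N = 355 under a 13:3 ratio (total parts = 16):
  malvidin-free: 355 × 13/16 = 288.4375
  malvidin-pigmented: 355 × 3/16 = 66.5625
χ² = Σ (O − E)² / E
  malvidin-free: (270 − 288.4375)² / 288.4375 = 1.1786
  malvidin-pigmented: (85 − 66.5625)² / 66.5625 = 5.1071
χ² = 1.1786 + 5.1071 = 6.2857 ≈ 6.286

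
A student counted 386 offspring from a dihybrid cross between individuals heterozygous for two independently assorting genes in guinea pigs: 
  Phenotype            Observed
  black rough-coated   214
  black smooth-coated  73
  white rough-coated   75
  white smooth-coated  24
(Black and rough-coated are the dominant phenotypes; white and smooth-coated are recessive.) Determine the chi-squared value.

0.146

A dihybrid F₂ with independent assortment and complete dominance at both loci gives a 9:3:3:1 phenotypic ratio.
The 9:3:3:1 ratio has 16 parts, so with N = 386 the expected counts are:
  black rough-coated: 386 × 9/16 = 217.125
  black smooth-coated: 386 × 3/16 = 72.375
  white rough-coated: 386 × 3/16 = 72.375
  white smooth-coated: 386 × 1/16 = 24.125
χ² = Σ (O − E)² / E
  black rough-coated: (214 − 217.125)² / 217.125 = 0.0450
  black smooth-coated: (73 − 72.375)² / 72.375 = 0.0054
  white rough-coated: (75 − 72.375)² / 72.375 = 0.0952
  white smooth-coated: (24 − 24.125)² / 24.125 = 0.0006
χ² = 0.0450 + 0.0054 + 0.0952 + 0.0006 = 0.1462 ≈ 0.146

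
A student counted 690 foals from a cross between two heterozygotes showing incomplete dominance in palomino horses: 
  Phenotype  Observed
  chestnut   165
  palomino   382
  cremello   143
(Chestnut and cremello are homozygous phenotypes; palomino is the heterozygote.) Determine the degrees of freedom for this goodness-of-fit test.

With incomplete dominance, a heterozygote × heterozygote cross gives a 1:2:1 phenotypic ratio.
A goodness-of-fit test with 3 phenotype classes has df = 3 − 1 = 2.

2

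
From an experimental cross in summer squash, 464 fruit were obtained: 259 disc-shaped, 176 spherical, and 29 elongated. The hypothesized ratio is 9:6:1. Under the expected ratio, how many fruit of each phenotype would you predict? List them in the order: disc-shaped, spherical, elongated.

Total ratio parts = 16. Expected numbers out of 464:
  disc-shaped: 464 × 9/16 = 261
  spherical: 464 × 6/16 = 174
  elongated: 464 × 1/16 = 29

261, 174, 29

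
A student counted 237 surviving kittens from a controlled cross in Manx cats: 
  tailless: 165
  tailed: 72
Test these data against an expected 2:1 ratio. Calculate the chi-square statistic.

The 2:1 ratio has 3 parts, so with N = 237 the expected counts are:
  tailless: 237 × 2/3 = 158
  tailed: 237 × 1/3 = 79
χ² = Σ (O − E)² / E
  tailless: (165 − 158)² / 158 = 0.3101
  tailed: (72 − 79)² / 79 = 0.6203
χ² = 0.3101 + 0.6203 = 0.9304 ≈ 0.930

0.930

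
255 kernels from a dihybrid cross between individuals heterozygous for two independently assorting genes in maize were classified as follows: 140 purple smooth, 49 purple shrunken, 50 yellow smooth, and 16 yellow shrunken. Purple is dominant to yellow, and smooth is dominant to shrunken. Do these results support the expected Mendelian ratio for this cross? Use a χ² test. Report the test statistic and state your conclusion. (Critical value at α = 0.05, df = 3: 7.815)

A dihybrid F₂ with independent assortment and complete dominance at both loci gives a 9:3:3:1 phenotypic ratio.
Under the 9:3:3:1 hypothesis (Σ ratio = 16, N = 255):
  purple smooth: 255 × 9/16 = 143.4375
  purple shrunken: 255 × 3/16 = 47.8125
  yellow smooth: 255 × 3/16 = 47.8125
  yellow shrunken: 255 × 1/16 = 15.9375
χ² = Σ (O − E)² / E
  purple smooth: (140 − 143.4375)² / 143.4375 = 0.0824
  purple shrunken: (49 − 47.8125)² / 47.8125 = 0.0295
  yellow smooth: (50 − 47.8125)² / 47.8125 = 0.1001
  yellow shrunken: (16 − 15.9375)² / 15.9375 = 0.0002
χ² = 0.0824 + 0.0295 + 0.1001 + 0.0002 = 0.2122 ≈ 0.212
Degrees of freedom = 4 − 1 = 3; critical value at α = 0.05 is 7.815.
Since 0.212 < 7.815, we fail to reject the null hypothesis — the data are consistent with the 9:3:3:1 ratio.

0.212; consistent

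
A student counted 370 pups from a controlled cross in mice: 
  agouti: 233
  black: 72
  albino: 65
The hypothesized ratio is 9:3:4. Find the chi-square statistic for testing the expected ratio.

Expected counts for N = 370 under a 9:3:4 ratio (total parts = 16):
  agouti: 370 × 9/16 = 208.125
  black: 370 × 3/16 = 69.375
  albino: 370 × 4/16 = 92.5
χ² = Σ (O − E)² / E
  agouti: (233 − 208.125)² / 208.125 = 2.9730
  black: (72 − 69.375)² / 69.375 = 0.0993
  albino: (65 − 92.5)² / 92.5 = 8.1757
χ² = 2.9730 + 0.0993 + 8.1757 = 11.248

11.248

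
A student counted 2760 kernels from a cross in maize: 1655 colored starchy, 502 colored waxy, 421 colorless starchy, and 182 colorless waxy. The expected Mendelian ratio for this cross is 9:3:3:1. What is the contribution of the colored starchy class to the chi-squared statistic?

6.767

The 9:3:3:1 ratio has 16 parts, so with N = 2760 the expected counts are:
  colored starchy: 2760 × 9/16 = 1552.5
  colored waxy: 2760 × 3/16 = 517.5
  colorless starchy: 2760 × 3/16 = 517.5
  colorless waxy: 2760 × 1/16 = 172.5
Contribution of colored starchy: (1655 − 1552.5)² / 1552.5 = 6.7673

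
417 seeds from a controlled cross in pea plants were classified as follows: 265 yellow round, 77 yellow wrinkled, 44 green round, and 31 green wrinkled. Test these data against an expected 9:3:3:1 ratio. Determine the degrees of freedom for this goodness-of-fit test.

3

A goodness-of-fit test with 4 phenotype classes has df = 4 − 1 = 3.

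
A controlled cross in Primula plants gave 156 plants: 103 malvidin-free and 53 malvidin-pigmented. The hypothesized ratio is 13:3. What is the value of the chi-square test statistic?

23.734

Expected counts for N = 156 under a 13:3 ratio (total parts = 16):
  malvidin-free: 156 × 13/16 = 126.75
  malvidin-pigmented: 156 × 3/16 = 29.25
χ² = Σ (O − E)² / E
  malvidin-free: (103 − 126.75)² / 126.75 = 4.4502
  malvidin-pigmented: (53 − 29.25)² / 29.25 = 19.2842
χ² = 4.4502 + 19.2842 = 23.7344 ≈ 23.734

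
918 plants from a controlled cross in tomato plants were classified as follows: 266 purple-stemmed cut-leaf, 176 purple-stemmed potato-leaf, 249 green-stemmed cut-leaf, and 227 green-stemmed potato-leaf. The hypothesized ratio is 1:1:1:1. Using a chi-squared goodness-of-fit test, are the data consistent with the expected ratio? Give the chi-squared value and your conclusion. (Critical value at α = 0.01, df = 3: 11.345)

Under the 1:1:1:1 hypothesis (Σ ratio = 4, N = 918):
  purple-stemmed cut-leaf: 918 × 1/4 = 229.5
  purple-stemmed potato-leaf: 918 × 1/4 = 229.5
  green-stemmed cut-leaf: 918 × 1/4 = 229.5
  green-stemmed potato-leaf: 918 × 1/4 = 229.5
χ² = Σ (O − E)² / E
  purple-stemmed cut-leaf: (266 − 229.5)² / 229.5 = 5.8050
  purple-stemmed potato-leaf: (176 − 229.5)² / 229.5 = 12.4717
  green-stemmed cut-leaf: (249 − 229.5)² / 229.5 = 1.6569
  green-stemmed potato-leaf: (227 − 229.5)² / 229.5 = 0.0272
χ² = 5.8050 + 12.4717 + 1.6569 + 0.0272 = 19.9608 ≈ 19.961
Degrees of freedom = 4 − 1 = 3; critical value at α = 0.01 is 11.345.
Since 19.961 > 11.345, we reject the null hypothesis — the data do not fit the 1:1:1:1 ratio.

19.961; not consistent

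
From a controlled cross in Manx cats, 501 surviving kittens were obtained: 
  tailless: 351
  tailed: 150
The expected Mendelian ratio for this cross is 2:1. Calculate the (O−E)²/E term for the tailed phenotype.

1.731

Expected counts for N = 501 under a 2:1 ratio (total parts = 3):
  tailless: 501 × 2/3 = 334
  tailed: 501 × 1/3 = 167
Contribution of tailed: (150 − 167)² / 167 = 1.7305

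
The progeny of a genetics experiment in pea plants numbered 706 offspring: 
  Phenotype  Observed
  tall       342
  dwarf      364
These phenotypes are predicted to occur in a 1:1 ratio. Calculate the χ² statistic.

Total ratio parts = 2. Expected numbers out of 706:
  tall: 706 × 1/2 = 353
  dwarf: 706 × 1/2 = 353
χ² = Σ (O − E)² / E
  tall: (342 − 353)² / 353 = 0.3428
  dwarf: (364 − 353)² / 353 = 0.3428
χ² = 0.3428 + 0.3428 = 0.6856 ≈ 0.686

0.686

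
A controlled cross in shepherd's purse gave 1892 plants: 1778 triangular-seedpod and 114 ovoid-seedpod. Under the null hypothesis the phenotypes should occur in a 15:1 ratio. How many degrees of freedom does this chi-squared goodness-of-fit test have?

1

A goodness-of-fit test with 2 phenotype classes has df = 2 − 1 = 1.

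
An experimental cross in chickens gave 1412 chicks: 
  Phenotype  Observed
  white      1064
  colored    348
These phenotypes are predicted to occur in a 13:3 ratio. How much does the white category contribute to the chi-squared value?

Total ratio parts = 16. Expected numbers out of 1412:
  white: 1412 × 13/16 = 1147.25
  colored: 1412 × 3/16 = 264.75
Contribution of white: (1064 − 1147.25)² / 1147.25 = 6.0410

6.041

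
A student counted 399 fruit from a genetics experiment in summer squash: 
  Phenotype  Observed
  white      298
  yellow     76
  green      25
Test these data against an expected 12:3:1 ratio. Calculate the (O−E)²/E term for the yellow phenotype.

0.019

Under the 12:3:1 hypothesis (Σ ratio = 16, N = 399):
  white: 399 × 12/16 = 299.25
  yellow: 399 × 3/16 = 74.8125
  green: 399 × 1/16 = 24.9375
Contribution of yellow: (76 − 74.8125)² / 74.8125 = 0.0188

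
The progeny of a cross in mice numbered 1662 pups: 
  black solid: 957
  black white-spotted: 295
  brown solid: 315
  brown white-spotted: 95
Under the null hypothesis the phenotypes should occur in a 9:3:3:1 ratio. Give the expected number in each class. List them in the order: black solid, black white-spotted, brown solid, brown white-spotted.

934.875, 311.625, 311.625, 103.875

The 9:3:3:1 ratio has 16 parts, so with N = 1662 the expected counts are:
  black solid: 1662 × 9/16 = 934.875
  black white-spotted: 1662 × 3/16 = 311.625
  brown solid: 1662 × 3/16 = 311.625
  brown white-spotted: 1662 × 1/16 = 103.875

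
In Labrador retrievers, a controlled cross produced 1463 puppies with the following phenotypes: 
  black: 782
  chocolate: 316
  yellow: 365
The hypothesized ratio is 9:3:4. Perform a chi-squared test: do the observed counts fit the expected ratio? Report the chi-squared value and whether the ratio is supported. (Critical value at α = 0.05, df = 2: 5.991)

Total ratio parts = 16. Expected numbers out of 1463:
  black: 1463 × 9/16 = 822.9375
  chocolate: 1463 × 3/16 = 274.3125
  yellow: 1463 × 4/16 = 365.75
χ² = Σ (O − E)² / E
  black: (782 − 822.9375)² / 822.9375 = 2.0365
  chocolate: (316 − 274.3125)² / 274.3125 = 6.3353
  yellow: (365 − 365.75)² / 365.75 = 0.0015
χ² = 2.0365 + 6.3353 + 0.0015 = 8.3733 ≈ 8.373
Degrees of freedom = 3 − 1 = 2; critical value at α = 0.05 is 5.991.
Since 8.373 > 5.991, we reject the null hypothesis — the data do not fit the 9:3:4 ratio.

8.373; not consistent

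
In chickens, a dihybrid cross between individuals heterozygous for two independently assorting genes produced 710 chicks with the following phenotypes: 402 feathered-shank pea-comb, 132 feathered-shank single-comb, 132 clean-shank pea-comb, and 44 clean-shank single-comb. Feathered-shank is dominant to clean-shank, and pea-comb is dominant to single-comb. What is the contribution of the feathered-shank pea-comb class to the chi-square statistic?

0.017

A dihybrid F₂ with independent assortment and complete dominance at both loci gives a 9:3:3:1 phenotypic ratio.
Total ratio parts = 16. Expected numbers out of 710:
  feathered-shank pea-comb: 710 × 9/16 = 399.375
  feathered-shank single-comb: 710 × 3/16 = 133.125
  clean-shank pea-comb: 710 × 3/16 = 133.125
  clean-shank single-comb: 710 × 1/16 = 44.375
Contribution of feathered-shank pea-comb: (402 − 399.375)² / 399.375 = 0.0173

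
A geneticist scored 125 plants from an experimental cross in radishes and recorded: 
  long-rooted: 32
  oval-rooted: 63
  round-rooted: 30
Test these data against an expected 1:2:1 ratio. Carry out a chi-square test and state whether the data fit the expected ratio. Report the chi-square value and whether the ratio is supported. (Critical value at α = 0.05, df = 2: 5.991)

Total ratio parts = 4. Expected numbers out of 125:
  long-rooted: 125 × 1/4 = 31.25
  oval-rooted: 125 × 2/4 = 62.5
  round-rooted: 125 × 1/4 = 31.25
χ² = Σ (O − E)² / E
  long-rooted: (32 − 31.25)² / 31.25 = 0.0180
  oval-rooted: (63 − 62.5)² / 62.5 = 0.0040
  round-rooted: (30 − 31.25)² / 31.25 = 0.0500
χ² = 0.0180 + 0.0040 + 0.0500 = 0.072
Degrees of freedom = 3 − 1 = 2; critical value at α = 0.05 is 5.991.
Since 0.072 < 5.991, we fail to reject the null hypothesis — the data are consistent with the 1:2:1 ratio.

0.072; consistent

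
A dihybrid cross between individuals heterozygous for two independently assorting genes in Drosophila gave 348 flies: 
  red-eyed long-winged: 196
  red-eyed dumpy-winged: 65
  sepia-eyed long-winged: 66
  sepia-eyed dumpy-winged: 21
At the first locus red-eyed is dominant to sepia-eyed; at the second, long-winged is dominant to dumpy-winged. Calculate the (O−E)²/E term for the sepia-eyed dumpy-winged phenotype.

0.026

A dihybrid F₂ with independent assortment and complete dominance at both loci gives a 9:3:3:1 phenotypic ratio.
Total ratio parts = 16. Expected numbers out of 348:
  red-eyed long-winged: 348 × 9/16 = 195.75
  red-eyed dumpy-winged: 348 × 3/16 = 65.25
  sepia-eyed long-winged: 348 × 3/16 = 65.25
  sepia-eyed dumpy-winged: 348 × 1/16 = 21.75
Contribution of sepia-eyed dumpy-winged: (21 − 21.75)² / 21.75 = 0.0259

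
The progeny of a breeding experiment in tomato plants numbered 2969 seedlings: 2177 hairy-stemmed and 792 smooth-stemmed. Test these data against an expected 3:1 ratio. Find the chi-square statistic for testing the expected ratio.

Under the 3:1 hypothesis (Σ ratio = 4, N = 2969):
  hairy-stemmed: 2969 × 3/4 = 2226.75
  smooth-stemmed: 2969 × 1/4 = 742.25
χ² = Σ (O − E)² / E
  hairy-stemmed: (2177 − 2226.75)² / 2226.75 = 1.1115
  smooth-stemmed: (792 − 742.25)² / 742.25 = 3.3345
χ² = 1.1115 + 3.3345 = 4.446

4.446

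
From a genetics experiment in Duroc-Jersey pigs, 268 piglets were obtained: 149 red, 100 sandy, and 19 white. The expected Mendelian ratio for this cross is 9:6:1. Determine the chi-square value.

0.325

Total ratio parts = 16. Expected numbers out of 268:
  red: 268 × 9/16 = 150.75
  sandy: 268 × 6/16 = 100.5
  white: 268 × 1/16 = 16.75
χ² = Σ (O − E)² / E
  red: (149 − 150.75)² / 150.75 = 0.0203
  sandy: (100 − 100.5)² / 100.5 = 0.0025
  white: (19 − 16.75)² / 16.75 = 0.3022
χ² = 0.0203 + 0.0025 + 0.3022 = 0.325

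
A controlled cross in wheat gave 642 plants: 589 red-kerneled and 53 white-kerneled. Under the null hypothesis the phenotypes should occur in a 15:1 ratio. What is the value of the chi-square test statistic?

4.407

Total ratio parts = 16. Expected numbers out of 642:
  red-kerneled: 642 × 15/16 = 601.875
  white-kerneled: 642 × 1/16 = 40.125
χ² = Σ (O − E)² / E
  red-kerneled: (589 − 601.875)² / 601.875 = 0.2754
  white-kerneled: (53 − 40.125)² / 40.125 = 4.1312
χ² = 0.2754 + 4.1312 = 4.4066 ≈ 4.407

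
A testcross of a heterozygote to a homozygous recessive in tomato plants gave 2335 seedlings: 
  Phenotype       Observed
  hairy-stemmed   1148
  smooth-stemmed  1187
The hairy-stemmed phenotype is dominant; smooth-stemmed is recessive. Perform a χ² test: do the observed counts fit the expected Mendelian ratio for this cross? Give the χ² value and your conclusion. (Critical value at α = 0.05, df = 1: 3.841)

A testcross of a heterozygote (Aa × aa) gives a 1:1 phenotypic ratio.
The 1:1 ratio has 2 parts, so with N = 2335 the expected counts are:
  hairy-stemmed: 2335 × 1/2 = 1167.5
  smooth-stemmed: 2335 × 1/2 = 1167.5
χ² = Σ (O − E)² / E
  hairy-stemmed: (1148 − 1167.5)² / 1167.5 = 0.3257
  smooth-stemmed: (1187 − 1167.5)² / 1167.5 = 0.3257
χ² = 0.3257 + 0.3257 = 0.6514 ≈ 0.651
Degrees of freedom = 2 − 1 = 1; critical value at α = 0.05 is 3.841.
Since 0.651 < 3.841, we fail to reject the null hypothesis — the data are consistent with the 1:1 ratio.

0.651; consistent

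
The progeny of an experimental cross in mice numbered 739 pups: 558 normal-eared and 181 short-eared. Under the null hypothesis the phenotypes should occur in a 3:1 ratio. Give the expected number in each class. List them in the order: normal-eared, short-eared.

554.25, 184.75

Expected counts for N = 739 under a 3:1 ratio (total parts = 4):
  normal-eared: 739 × 3/4 = 554.25
  short-eared: 739 × 1/4 = 184.75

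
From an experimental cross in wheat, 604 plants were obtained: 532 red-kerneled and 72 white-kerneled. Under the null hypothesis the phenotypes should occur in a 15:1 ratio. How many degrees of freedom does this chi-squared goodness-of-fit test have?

A goodness-of-fit test with 2 phenotype classes has df = 2 − 1 = 1.

1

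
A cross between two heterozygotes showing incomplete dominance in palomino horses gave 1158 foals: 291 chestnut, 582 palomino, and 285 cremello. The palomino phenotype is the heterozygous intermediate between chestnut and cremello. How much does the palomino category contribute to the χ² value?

With incomplete dominance, a heterozygote × heterozygote cross gives a 1:2:1 phenotypic ratio.
The 1:2:1 ratio has 4 parts, so with N = 1158 the expected counts are:
  chestnut: 1158 × 1/4 = 289.5
  palomino: 1158 × 2/4 = 579
  cremello: 1158 × 1/4 = 289.5
Contribution of palomino: (582 − 579)² / 579 = 0.0155

0.016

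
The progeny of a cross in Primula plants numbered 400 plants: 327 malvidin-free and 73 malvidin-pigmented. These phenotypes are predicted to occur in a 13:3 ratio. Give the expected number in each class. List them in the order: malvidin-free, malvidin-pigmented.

325, 75

Under the 13:3 hypothesis (Σ ratio = 16, N = 400):
  malvidin-free: 400 × 13/16 = 325
  malvidin-pigmented: 400 × 3/16 = 75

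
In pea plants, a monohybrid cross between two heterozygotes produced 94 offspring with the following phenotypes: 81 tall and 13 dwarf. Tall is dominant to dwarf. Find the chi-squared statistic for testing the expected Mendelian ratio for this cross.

6.255

For a monohybrid cross between heterozygotes with complete dominance, the expected phenotypic ratio is 3:1.
Under the 3:1 hypothesis (Σ ratio = 4, N = 94):
  tall: 94 × 3/4 = 70.5
  dwarf: 94 × 1/4 = 23.5
χ² = Σ (O − E)² / E
  tall: (81 − 70.5)² / 70.5 = 1.5638
  dwarf: (13 − 23.5)² / 23.5 = 4.6915
χ² = 1.5638 + 4.6915 = 6.2553 ≈ 6.255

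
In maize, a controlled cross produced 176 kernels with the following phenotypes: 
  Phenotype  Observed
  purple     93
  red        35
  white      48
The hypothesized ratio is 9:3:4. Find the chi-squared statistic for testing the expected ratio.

Total ratio parts = 16. Expected numbers out of 176:
  purple: 176 × 9/16 = 99
  red: 176 × 3/16 = 33
  white: 176 × 4/16 = 44
χ² = Σ (O − E)² / E
  purple: (93 − 99)² / 99 = 0.3636
  red: (35 − 33)² / 33 = 0.1212
  white: (48 − 44)² / 44 = 0.3636
χ² = 0.3636 + 0.1212 + 0.3636 = 0.8484 ≈ 0.848

0.848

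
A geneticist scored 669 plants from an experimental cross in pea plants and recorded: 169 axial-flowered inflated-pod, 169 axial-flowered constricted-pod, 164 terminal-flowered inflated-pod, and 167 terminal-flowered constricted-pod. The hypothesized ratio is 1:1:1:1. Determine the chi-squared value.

Total ratio parts = 4. Expected numbers out of 669:
  axial-flowered inflated-pod: 669 × 1/4 = 167.25
  axial-flowered constricted-pod: 669 × 1/4 = 167.25
  terminal-flowered inflated-pod: 669 × 1/4 = 167.25
  terminal-flowered constricted-pod: 669 × 1/4 = 167.25
χ² = Σ (O − E)² / E
  axial-flowered inflated-pod: (169 − 167.25)² / 167.25 = 0.0183
  axial-flowered constricted-pod: (169 − 167.25)² / 167.25 = 0.0183
  terminal-flowered inflated-pod: (164 − 167.25)² / 167.25 = 0.0632
  terminal-flowered constricted-pod: (167 − 167.25)² / 167.25 = 0.0004
χ² = 0.0183 + 0.0183 + 0.0632 + 0.0004 = 0.1002 ≈ 0.100

0.100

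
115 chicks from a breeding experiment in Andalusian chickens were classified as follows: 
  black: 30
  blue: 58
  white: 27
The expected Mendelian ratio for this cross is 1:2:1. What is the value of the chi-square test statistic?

Under the 1:2:1 hypothesis (Σ ratio = 4, N = 115):
  black: 115 × 1/4 = 28.75
  blue: 115 × 2/4 = 57.5
  white: 115 × 1/4 = 28.75
χ² = Σ (O − E)² / E
  black: (30 − 28.75)² / 28.75 = 0.0543
  blue: (58 − 57.5)² / 57.5 = 0.0043
  white: (27 − 28.75)² / 28.75 = 0.1065
χ² = 0.0543 + 0.0043 + 0.1065 = 0.1651 ≈ 0.165

0.165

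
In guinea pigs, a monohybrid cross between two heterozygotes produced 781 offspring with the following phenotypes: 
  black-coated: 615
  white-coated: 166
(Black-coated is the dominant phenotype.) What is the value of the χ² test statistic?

For a monohybrid cross between heterozygotes with complete dominance, the expected phenotypic ratio is 3:1.
Under the 3:1 hypothesis (Σ ratio = 4, N = 781):
  black-coated: 781 × 3/4 = 585.75
  white-coated: 781 × 1/4 = 195.25
χ² = Σ (O − E)² / E
  black-coated: (615 − 585.75)² / 585.75 = 1.4606
  white-coated: (166 − 195.25)² / 195.25 = 4.3819
χ² = 1.4606 + 4.3819 = 5.8425 ≈ 5.843

5.843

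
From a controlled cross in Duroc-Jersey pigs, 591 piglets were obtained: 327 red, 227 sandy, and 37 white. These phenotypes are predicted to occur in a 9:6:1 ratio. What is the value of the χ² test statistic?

The 9:6:1 ratio has 16 parts, so with N = 591 the expected counts are:
  red: 591 × 9/16 = 332.4375
  sandy: 591 × 6/16 = 221.625
  white: 591 × 1/16 = 36.9375
χ² = Σ (O − E)² / E
  red: (327 − 332.4375)² / 332.4375 = 0.0889
  sandy: (227 − 221.625)² / 221.625 = 0.1304
  white: (37 − 36.9375)² / 36.9375 = 0.0001
χ² = 0.0889 + 0.1304 + 0.0001 = 0.2194 ≈ 0.219

0.219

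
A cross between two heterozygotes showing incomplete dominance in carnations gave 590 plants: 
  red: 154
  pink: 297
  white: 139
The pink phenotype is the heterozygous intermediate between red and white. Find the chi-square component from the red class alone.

With incomplete dominance, a heterozygote × heterozygote cross gives a 1:2:1 phenotypic ratio.
Total ratio parts = 4. Expected numbers out of 590:
  red: 590 × 1/4 = 147.5
  pink: 590 × 2/4 = 295
  white: 590 × 1/4 = 147.5
Contribution of red: (154 − 147.5)² / 147.5 = 0.2864

0.286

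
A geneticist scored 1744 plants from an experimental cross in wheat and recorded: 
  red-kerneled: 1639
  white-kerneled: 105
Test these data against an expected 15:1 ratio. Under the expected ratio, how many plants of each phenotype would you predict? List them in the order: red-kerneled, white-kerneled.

Under the 15:1 hypothesis (Σ ratio = 16, N = 1744):
  red-kerneled: 1744 × 15/16 = 1635
  white-kerneled: 1744 × 1/16 = 109

1635, 109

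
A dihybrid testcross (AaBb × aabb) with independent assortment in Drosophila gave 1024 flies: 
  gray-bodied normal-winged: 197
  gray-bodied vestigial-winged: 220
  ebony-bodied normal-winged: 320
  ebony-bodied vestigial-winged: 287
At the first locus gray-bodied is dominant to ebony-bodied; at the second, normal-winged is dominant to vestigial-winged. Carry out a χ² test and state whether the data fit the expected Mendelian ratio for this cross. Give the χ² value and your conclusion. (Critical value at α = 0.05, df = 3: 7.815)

38.414; not consistent

A dihybrid testcross with independent assortment gives a 1:1:1:1 ratio.
Expected counts for N = 1024 under a 1:1:1:1 ratio (total parts = 4):
  gray-bodied normal-winged: 1024 × 1/4 = 256
  gray-bodied vestigial-winged: 1024 × 1/4 = 256
  ebony-bodied normal-winged: 1024 × 1/4 = 256
  ebony-bodied vestigial-winged: 1024 × 1/4 = 256
χ² = Σ (O − E)² / E
  gray-bodied normal-winged: (197 − 256)² / 256 = 13.5977
  gray-bodied vestigial-winged: (220 − 256)² / 256 = 5.0625
  ebony-bodied normal-winged: (320 − 256)² / 256 = 16.0000
  ebony-bodied vestigial-winged: (287 − 256)² / 256 = 3.7539
χ² = 13.5977 + 5.0625 + 16.0000 + 3.7539 = 38.4141 ≈ 38.414
Degrees of freedom = 4 − 1 = 3; critical value at α = 0.05 is 7.815.
Since 38.414 > 7.815, we reject the null hypothesis — the data do not fit the 1:1:1:1 ratio.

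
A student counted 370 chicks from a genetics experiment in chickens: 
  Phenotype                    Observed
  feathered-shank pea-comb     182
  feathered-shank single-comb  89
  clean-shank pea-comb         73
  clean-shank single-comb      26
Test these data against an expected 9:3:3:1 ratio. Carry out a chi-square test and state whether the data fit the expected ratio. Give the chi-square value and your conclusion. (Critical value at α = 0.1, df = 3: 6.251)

9.378; not consistent

Expected counts for N = 370 under a 9:3:3:1 ratio (total parts = 16):
  feathered-shank pea-comb: 370 × 9/16 = 208.125
  feathered-shank single-comb: 370 × 3/16 = 69.375
  clean-shank pea-comb: 370 × 3/16 = 69.375
  clean-shank single-comb: 370 × 1/16 = 23.125
χ² = Σ (O − E)² / E
  feathered-shank pea-comb: (182 − 208.125)² / 208.125 = 3.2794
  feathered-shank single-comb: (89 − 69.375)² / 69.375 = 5.5516
  clean-shank pea-comb: (73 − 69.375)² / 69.375 = 0.1894
  clean-shank single-comb: (26 − 23.125)² / 23.125 = 0.3574
χ² = 3.2794 + 5.5516 + 0.1894 + 0.3574 = 9.3778 ≈ 9.378
Degrees of freedom = 4 − 1 = 3; critical value at α = 0.1 is 6.251.
Since 9.378 > 6.251, we reject the null hypothesis — the data do not fit the 9:3:3:1 ratio.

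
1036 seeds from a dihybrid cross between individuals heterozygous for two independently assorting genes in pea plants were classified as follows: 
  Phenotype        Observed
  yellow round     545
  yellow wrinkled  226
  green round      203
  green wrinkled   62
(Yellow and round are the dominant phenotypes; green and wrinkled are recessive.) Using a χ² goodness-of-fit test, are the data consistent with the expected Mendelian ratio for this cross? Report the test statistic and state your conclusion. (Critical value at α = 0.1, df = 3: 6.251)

8.146; not consistent

A dihybrid F₂ with independent assortment and complete dominance at both loci gives a 9:3:3:1 phenotypic ratio.
Total ratio parts = 16. Expected numbers out of 1036:
  yellow round: 1036 × 9/16 = 582.75
  yellow wrinkled: 1036 × 3/16 = 194.25
  green round: 1036 × 3/16 = 194.25
  green wrinkled: 1036 × 1/16 = 64.75
χ² = Σ (O − E)² / E
  yellow round: (545 − 582.75)² / 582.75 = 2.4454
  yellow wrinkled: (226 − 194.25)² / 194.25 = 5.1895
  green round: (203 − 194.25)² / 194.25 = 0.3941
  green wrinkled: (62 − 64.75)² / 64.75 = 0.1168
χ² = 2.4454 + 5.1895 + 0.3941 + 0.1168 = 8.1458 ≈ 8.146
Degrees of freedom = 4 − 1 = 3; critical value at α = 0.1 is 6.251.
Since 8.146 > 6.251, we reject the null hypothesis — the data do not fit the 9:3:3:1 ratio.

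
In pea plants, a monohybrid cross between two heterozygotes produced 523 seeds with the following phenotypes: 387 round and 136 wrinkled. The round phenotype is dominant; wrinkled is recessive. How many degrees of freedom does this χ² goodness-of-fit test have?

For a monohybrid cross between heterozygotes with complete dominance, the expected phenotypic ratio is 3:1.
A goodness-of-fit test with 2 phenotype classes has df = 2 − 1 = 1.

1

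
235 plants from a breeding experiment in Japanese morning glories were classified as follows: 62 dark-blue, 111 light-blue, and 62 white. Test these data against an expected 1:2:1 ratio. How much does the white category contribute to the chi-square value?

Under the 1:2:1 hypothesis (Σ ratio = 4, N = 235):
  dark-blue: 235 × 1/4 = 58.75
  light-blue: 235 × 2/4 = 117.5
  white: 235 × 1/4 = 58.75
Contribution of white: (62 − 58.75)² / 58.75 = 0.1798

0.180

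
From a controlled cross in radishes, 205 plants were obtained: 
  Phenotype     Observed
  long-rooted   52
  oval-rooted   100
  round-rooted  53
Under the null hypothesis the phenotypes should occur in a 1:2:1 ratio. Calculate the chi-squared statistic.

0.132

Total ratio parts = 4. Expected numbers out of 205:
  long-rooted: 205 × 1/4 = 51.25
  oval-rooted: 205 × 2/4 = 102.5
  round-rooted: 205 × 1/4 = 51.25
χ² = Σ (O − E)² / E
  long-rooted: (52 − 51.25)² / 51.25 = 0.0110
  oval-rooted: (100 − 102.5)² / 102.5 = 0.0610
  round-rooted: (53 − 51.25)² / 51.25 = 0.0598
χ² = 0.0110 + 0.0610 + 0.0598 = 0.1318 ≈ 0.132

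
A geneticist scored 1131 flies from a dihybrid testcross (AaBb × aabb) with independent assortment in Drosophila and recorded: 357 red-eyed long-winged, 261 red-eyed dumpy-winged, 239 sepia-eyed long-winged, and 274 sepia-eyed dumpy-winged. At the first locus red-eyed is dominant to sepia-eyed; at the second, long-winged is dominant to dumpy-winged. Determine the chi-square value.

A dihybrid testcross with independent assortment gives a 1:1:1:1 ratio.
Total ratio parts = 4. Expected numbers out of 1131:
  red-eyed long-winged: 1131 × 1/4 = 282.75
  red-eyed dumpy-winged: 1131 × 1/4 = 282.75
  sepia-eyed long-winged: 1131 × 1/4 = 282.75
  sepia-eyed dumpy-winged: 1131 × 1/4 = 282.75
χ² = Σ (O − E)² / E
  red-eyed long-winged: (357 − 282.75)² / 282.75 = 19.4980
  red-eyed dumpy-winged: (261 − 282.75)² / 282.75 = 1.6731
  sepia-eyed long-winged: (239 − 282.75)² / 282.75 = 6.7695
  sepia-eyed dumpy-winged: (274 − 282.75)² / 282.75 = 0.2708
χ² = 19.4980 + 1.6731 + 6.7695 + 0.2708 = 28.2114 ≈ 28.211

28.211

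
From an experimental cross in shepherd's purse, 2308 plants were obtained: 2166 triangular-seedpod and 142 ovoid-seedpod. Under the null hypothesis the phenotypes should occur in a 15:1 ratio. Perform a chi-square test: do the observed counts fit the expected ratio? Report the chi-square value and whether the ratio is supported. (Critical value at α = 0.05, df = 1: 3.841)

The 15:1 ratio has 16 parts, so with N = 2308 the expected counts are:
  triangular-seedpod: 2308 × 15/16 = 2163.75
  ovoid-seedpod: 2308 × 1/16 = 144.25
χ² = Σ (O − E)² / E
  triangular-seedpod: (2166 − 2163.75)² / 2163.75 = 0.0023
  ovoid-seedpod: (142 − 144.25)² / 144.25 = 0.0351
χ² = 0.0023 + 0.0351 = 0.0374 ≈ 0.037
Degrees of freedom = 2 − 1 = 1; critical value at α = 0.05 is 3.841.
Since 0.037 < 3.841, we fail to reject the null hypothesis — the data are consistent with the 15:1 ratio.

0.037; consistent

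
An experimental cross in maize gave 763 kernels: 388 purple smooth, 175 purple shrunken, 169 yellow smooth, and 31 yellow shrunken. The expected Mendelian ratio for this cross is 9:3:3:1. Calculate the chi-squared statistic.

21.624

Under the 9:3:3:1 hypothesis (Σ ratio = 16, N = 763):
  purple smooth: 763 × 9/16 = 429.1875
  purple shrunken: 763 × 3/16 = 143.0625
  yellow smooth: 763 × 3/16 = 143.0625
  yellow shrunken: 763 × 1/16 = 47.6875
χ² = Σ (O − E)² / E
  purple smooth: (388 − 429.1875)² / 429.1875 = 3.9526
  purple shrunken: (175 − 143.0625)² / 143.0625 = 7.1298
  yellow smooth: (169 − 143.0625)² / 143.0625 = 4.7025
  yellow shrunken: (31 − 47.6875)² / 47.6875 = 5.8395
χ² = 3.9526 + 7.1298 + 4.7025 + 5.8395 = 21.6244 ≈ 21.624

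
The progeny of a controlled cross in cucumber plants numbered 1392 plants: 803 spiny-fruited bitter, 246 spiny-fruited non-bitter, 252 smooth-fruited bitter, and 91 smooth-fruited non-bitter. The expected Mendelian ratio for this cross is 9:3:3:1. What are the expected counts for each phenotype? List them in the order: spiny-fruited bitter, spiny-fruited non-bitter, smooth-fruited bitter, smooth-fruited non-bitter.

The 9:3:3:1 ratio has 16 parts, so with N = 1392 the expected counts are:
  spiny-fruited bitter: 1392 × 9/16 = 783
  spiny-fruited non-bitter: 1392 × 3/16 = 261
  smooth-fruited bitter: 1392 × 3/16 = 261
  smooth-fruited non-bitter: 1392 × 1/16 = 87

783, 261, 261, 87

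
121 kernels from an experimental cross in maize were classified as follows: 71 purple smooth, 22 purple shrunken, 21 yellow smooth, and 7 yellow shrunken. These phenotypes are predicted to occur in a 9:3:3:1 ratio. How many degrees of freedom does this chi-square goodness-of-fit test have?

3

A goodness-of-fit test with 4 phenotype classes has df = 4 − 1 = 3.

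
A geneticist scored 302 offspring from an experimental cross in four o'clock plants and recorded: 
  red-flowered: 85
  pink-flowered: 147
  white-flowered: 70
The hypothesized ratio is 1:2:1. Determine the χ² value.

1.702

Expected counts for N = 302 under a 1:2:1 ratio (total parts = 4):
  red-flowered: 302 × 1/4 = 75.5
  pink-flowered: 302 × 2/4 = 151
  white-flowered: 302 × 1/4 = 75.5
χ² = Σ (O − E)² / E
  red-flowered: (85 − 75.5)² / 75.5 = 1.1954
  pink-flowered: (147 − 151)² / 151 = 0.1060
  white-flowered: (70 − 75.5)² / 75.5 = 0.4007
χ² = 1.1954 + 0.1060 + 0.4007 = 1.7021 ≈ 1.702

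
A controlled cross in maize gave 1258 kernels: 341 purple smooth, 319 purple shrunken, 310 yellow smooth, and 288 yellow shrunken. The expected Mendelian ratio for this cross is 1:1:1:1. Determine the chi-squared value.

Under the 1:1:1:1 hypothesis (Σ ratio = 4, N = 1258):
  purple smooth: 1258 × 1/4 = 314.5
  purple shrunken: 1258 × 1/4 = 314.5
  yellow smooth: 1258 × 1/4 = 314.5
  yellow shrunken: 1258 × 1/4 = 314.5
χ² = Σ (O − E)² / E
  purple smooth: (341 − 314.5)² / 314.5 = 2.2329
  purple shrunken: (319 − 314.5)² / 314.5 = 0.0644
  yellow smooth: (310 − 314.5)² / 314.5 = 0.0644
  yellow shrunken: (288 − 314.5)² / 314.5 = 2.2329
χ² = 2.2329 + 0.0644 + 0.0644 + 2.2329 = 4.5946 ≈ 4.595

4.595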